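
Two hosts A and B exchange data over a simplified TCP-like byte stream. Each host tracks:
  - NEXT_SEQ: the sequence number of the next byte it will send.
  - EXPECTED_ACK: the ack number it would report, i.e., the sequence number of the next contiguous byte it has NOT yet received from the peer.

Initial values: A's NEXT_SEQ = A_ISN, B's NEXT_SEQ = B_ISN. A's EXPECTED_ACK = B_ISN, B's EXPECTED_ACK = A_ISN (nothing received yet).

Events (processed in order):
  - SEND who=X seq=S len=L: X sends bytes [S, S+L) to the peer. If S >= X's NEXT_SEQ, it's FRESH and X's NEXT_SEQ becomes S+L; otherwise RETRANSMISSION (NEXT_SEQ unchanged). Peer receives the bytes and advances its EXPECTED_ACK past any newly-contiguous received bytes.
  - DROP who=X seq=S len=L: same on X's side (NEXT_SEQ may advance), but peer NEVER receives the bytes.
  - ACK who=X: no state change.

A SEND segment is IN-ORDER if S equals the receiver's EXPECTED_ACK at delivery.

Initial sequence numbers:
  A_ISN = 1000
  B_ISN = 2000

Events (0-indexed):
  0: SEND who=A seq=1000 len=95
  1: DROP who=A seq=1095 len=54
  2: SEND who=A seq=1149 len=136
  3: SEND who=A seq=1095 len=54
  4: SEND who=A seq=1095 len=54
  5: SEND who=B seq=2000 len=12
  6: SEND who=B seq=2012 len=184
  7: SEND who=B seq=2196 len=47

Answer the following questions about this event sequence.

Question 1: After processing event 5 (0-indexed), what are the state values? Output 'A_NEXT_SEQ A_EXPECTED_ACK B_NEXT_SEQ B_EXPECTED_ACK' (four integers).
After event 0: A_seq=1095 A_ack=2000 B_seq=2000 B_ack=1095
After event 1: A_seq=1149 A_ack=2000 B_seq=2000 B_ack=1095
After event 2: A_seq=1285 A_ack=2000 B_seq=2000 B_ack=1095
After event 3: A_seq=1285 A_ack=2000 B_seq=2000 B_ack=1285
After event 4: A_seq=1285 A_ack=2000 B_seq=2000 B_ack=1285
After event 5: A_seq=1285 A_ack=2012 B_seq=2012 B_ack=1285

1285 2012 2012 1285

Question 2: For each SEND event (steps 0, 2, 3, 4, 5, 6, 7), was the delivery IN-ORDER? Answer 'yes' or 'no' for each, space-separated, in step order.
Step 0: SEND seq=1000 -> in-order
Step 2: SEND seq=1149 -> out-of-order
Step 3: SEND seq=1095 -> in-order
Step 4: SEND seq=1095 -> out-of-order
Step 5: SEND seq=2000 -> in-order
Step 6: SEND seq=2012 -> in-order
Step 7: SEND seq=2196 -> in-order

Answer: yes no yes no yes yes yes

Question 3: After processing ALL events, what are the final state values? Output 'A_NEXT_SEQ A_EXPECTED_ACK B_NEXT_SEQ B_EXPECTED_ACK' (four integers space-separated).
Answer: 1285 2243 2243 1285

Derivation:
After event 0: A_seq=1095 A_ack=2000 B_seq=2000 B_ack=1095
After event 1: A_seq=1149 A_ack=2000 B_seq=2000 B_ack=1095
After event 2: A_seq=1285 A_ack=2000 B_seq=2000 B_ack=1095
After event 3: A_seq=1285 A_ack=2000 B_seq=2000 B_ack=1285
After event 4: A_seq=1285 A_ack=2000 B_seq=2000 B_ack=1285
After event 5: A_seq=1285 A_ack=2012 B_seq=2012 B_ack=1285
After event 6: A_seq=1285 A_ack=2196 B_seq=2196 B_ack=1285
After event 7: A_seq=1285 A_ack=2243 B_seq=2243 B_ack=1285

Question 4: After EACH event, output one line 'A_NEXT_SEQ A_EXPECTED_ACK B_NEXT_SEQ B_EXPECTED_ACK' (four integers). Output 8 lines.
1095 2000 2000 1095
1149 2000 2000 1095
1285 2000 2000 1095
1285 2000 2000 1285
1285 2000 2000 1285
1285 2012 2012 1285
1285 2196 2196 1285
1285 2243 2243 1285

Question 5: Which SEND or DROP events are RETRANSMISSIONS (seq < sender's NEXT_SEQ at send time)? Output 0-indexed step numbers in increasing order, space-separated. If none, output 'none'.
Step 0: SEND seq=1000 -> fresh
Step 1: DROP seq=1095 -> fresh
Step 2: SEND seq=1149 -> fresh
Step 3: SEND seq=1095 -> retransmit
Step 4: SEND seq=1095 -> retransmit
Step 5: SEND seq=2000 -> fresh
Step 6: SEND seq=2012 -> fresh
Step 7: SEND seq=2196 -> fresh

Answer: 3 4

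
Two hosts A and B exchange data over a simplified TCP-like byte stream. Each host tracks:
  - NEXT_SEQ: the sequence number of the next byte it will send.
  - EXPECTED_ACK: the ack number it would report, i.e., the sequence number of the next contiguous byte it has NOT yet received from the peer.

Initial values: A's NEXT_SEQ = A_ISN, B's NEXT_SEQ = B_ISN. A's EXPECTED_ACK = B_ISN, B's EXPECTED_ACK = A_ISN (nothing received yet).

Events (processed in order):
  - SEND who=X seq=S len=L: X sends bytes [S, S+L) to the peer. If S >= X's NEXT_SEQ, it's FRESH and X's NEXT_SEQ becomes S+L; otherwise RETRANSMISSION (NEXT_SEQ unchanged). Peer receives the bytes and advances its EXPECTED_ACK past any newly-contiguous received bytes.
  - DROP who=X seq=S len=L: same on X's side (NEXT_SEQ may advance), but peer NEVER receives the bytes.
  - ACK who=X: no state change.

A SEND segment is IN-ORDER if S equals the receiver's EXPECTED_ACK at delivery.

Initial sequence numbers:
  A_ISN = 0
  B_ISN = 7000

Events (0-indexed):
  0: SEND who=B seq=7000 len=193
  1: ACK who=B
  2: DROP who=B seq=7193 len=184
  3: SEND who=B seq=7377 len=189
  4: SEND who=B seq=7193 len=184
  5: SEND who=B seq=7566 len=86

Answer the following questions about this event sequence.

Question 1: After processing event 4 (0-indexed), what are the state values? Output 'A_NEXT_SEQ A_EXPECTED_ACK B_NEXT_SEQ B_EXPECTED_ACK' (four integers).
After event 0: A_seq=0 A_ack=7193 B_seq=7193 B_ack=0
After event 1: A_seq=0 A_ack=7193 B_seq=7193 B_ack=0
After event 2: A_seq=0 A_ack=7193 B_seq=7377 B_ack=0
After event 3: A_seq=0 A_ack=7193 B_seq=7566 B_ack=0
After event 4: A_seq=0 A_ack=7566 B_seq=7566 B_ack=0

0 7566 7566 0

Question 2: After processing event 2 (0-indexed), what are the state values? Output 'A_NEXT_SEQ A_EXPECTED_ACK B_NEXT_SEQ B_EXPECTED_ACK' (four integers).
After event 0: A_seq=0 A_ack=7193 B_seq=7193 B_ack=0
After event 1: A_seq=0 A_ack=7193 B_seq=7193 B_ack=0
After event 2: A_seq=0 A_ack=7193 B_seq=7377 B_ack=0

0 7193 7377 0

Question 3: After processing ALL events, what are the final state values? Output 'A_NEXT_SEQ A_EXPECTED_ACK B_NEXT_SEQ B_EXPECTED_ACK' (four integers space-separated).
After event 0: A_seq=0 A_ack=7193 B_seq=7193 B_ack=0
After event 1: A_seq=0 A_ack=7193 B_seq=7193 B_ack=0
After event 2: A_seq=0 A_ack=7193 B_seq=7377 B_ack=0
After event 3: A_seq=0 A_ack=7193 B_seq=7566 B_ack=0
After event 4: A_seq=0 A_ack=7566 B_seq=7566 B_ack=0
After event 5: A_seq=0 A_ack=7652 B_seq=7652 B_ack=0

Answer: 0 7652 7652 0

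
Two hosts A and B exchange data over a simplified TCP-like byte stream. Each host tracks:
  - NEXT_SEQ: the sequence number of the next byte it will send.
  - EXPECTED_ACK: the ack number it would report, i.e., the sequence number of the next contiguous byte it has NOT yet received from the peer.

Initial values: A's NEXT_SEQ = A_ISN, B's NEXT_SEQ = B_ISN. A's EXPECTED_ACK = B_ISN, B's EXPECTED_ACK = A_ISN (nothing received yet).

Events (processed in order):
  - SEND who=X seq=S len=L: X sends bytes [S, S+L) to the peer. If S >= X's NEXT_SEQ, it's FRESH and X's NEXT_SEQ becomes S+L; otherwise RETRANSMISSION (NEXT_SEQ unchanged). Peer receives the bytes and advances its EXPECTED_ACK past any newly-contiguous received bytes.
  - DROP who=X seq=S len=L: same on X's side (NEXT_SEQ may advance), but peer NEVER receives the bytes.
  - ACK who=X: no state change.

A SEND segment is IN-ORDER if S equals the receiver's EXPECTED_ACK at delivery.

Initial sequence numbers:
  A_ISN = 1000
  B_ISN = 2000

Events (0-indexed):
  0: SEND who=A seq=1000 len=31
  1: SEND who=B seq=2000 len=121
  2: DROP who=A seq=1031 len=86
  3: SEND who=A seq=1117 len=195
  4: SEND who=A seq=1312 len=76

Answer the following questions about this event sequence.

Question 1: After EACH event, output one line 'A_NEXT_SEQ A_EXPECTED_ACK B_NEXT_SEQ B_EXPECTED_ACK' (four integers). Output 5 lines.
1031 2000 2000 1031
1031 2121 2121 1031
1117 2121 2121 1031
1312 2121 2121 1031
1388 2121 2121 1031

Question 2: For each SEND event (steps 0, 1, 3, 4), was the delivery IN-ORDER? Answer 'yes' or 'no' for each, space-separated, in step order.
Step 0: SEND seq=1000 -> in-order
Step 1: SEND seq=2000 -> in-order
Step 3: SEND seq=1117 -> out-of-order
Step 4: SEND seq=1312 -> out-of-order

Answer: yes yes no no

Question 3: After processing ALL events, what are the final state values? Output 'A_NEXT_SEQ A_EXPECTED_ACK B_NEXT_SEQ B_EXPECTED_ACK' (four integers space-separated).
Answer: 1388 2121 2121 1031

Derivation:
After event 0: A_seq=1031 A_ack=2000 B_seq=2000 B_ack=1031
After event 1: A_seq=1031 A_ack=2121 B_seq=2121 B_ack=1031
After event 2: A_seq=1117 A_ack=2121 B_seq=2121 B_ack=1031
After event 3: A_seq=1312 A_ack=2121 B_seq=2121 B_ack=1031
After event 4: A_seq=1388 A_ack=2121 B_seq=2121 B_ack=1031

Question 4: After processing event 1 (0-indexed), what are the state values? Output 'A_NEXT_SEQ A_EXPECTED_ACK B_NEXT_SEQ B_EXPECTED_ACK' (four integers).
After event 0: A_seq=1031 A_ack=2000 B_seq=2000 B_ack=1031
After event 1: A_seq=1031 A_ack=2121 B_seq=2121 B_ack=1031

1031 2121 2121 1031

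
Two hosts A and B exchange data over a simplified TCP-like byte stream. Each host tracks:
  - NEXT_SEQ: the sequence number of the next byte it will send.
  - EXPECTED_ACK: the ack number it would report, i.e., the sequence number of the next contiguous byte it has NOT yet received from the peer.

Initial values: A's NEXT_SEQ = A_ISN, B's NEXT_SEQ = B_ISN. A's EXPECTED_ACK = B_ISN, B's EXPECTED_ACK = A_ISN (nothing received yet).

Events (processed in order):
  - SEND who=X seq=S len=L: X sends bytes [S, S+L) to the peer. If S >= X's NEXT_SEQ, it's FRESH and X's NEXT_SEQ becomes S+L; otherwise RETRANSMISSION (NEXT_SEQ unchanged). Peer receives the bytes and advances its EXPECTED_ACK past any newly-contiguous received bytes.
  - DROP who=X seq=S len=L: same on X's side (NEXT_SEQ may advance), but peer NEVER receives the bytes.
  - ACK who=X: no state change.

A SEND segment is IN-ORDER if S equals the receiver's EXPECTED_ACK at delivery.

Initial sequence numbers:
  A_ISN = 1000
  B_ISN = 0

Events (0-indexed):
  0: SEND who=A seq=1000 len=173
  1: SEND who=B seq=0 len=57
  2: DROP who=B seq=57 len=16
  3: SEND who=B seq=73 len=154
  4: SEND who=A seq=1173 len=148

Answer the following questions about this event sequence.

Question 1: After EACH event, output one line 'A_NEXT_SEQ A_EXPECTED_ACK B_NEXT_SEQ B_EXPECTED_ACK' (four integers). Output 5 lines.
1173 0 0 1173
1173 57 57 1173
1173 57 73 1173
1173 57 227 1173
1321 57 227 1321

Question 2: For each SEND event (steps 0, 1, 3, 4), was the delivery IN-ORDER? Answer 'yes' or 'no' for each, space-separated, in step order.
Step 0: SEND seq=1000 -> in-order
Step 1: SEND seq=0 -> in-order
Step 3: SEND seq=73 -> out-of-order
Step 4: SEND seq=1173 -> in-order

Answer: yes yes no yes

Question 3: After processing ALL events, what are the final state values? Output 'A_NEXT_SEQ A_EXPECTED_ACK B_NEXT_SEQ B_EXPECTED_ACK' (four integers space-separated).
After event 0: A_seq=1173 A_ack=0 B_seq=0 B_ack=1173
After event 1: A_seq=1173 A_ack=57 B_seq=57 B_ack=1173
After event 2: A_seq=1173 A_ack=57 B_seq=73 B_ack=1173
After event 3: A_seq=1173 A_ack=57 B_seq=227 B_ack=1173
After event 4: A_seq=1321 A_ack=57 B_seq=227 B_ack=1321

Answer: 1321 57 227 1321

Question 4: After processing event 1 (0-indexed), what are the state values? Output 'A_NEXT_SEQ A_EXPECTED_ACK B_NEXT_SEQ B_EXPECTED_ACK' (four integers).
After event 0: A_seq=1173 A_ack=0 B_seq=0 B_ack=1173
After event 1: A_seq=1173 A_ack=57 B_seq=57 B_ack=1173

1173 57 57 1173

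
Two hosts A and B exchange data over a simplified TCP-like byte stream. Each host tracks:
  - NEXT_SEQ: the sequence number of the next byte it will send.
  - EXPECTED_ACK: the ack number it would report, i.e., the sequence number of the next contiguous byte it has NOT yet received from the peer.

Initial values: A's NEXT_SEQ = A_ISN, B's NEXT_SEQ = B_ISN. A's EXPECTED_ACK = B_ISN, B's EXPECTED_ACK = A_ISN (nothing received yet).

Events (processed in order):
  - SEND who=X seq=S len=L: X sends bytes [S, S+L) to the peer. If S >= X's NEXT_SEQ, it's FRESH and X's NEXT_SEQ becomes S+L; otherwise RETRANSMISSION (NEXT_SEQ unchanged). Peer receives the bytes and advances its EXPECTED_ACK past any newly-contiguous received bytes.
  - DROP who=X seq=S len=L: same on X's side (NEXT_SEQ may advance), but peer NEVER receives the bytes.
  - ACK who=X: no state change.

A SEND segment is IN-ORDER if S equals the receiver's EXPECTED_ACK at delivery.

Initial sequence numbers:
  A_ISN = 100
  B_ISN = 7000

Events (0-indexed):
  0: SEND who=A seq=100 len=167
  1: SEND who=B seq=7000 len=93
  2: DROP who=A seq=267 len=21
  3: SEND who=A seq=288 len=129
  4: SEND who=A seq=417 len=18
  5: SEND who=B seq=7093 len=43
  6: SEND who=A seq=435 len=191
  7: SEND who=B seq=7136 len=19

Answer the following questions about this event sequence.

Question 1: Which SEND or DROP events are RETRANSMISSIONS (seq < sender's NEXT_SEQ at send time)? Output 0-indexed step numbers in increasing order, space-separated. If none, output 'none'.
Step 0: SEND seq=100 -> fresh
Step 1: SEND seq=7000 -> fresh
Step 2: DROP seq=267 -> fresh
Step 3: SEND seq=288 -> fresh
Step 4: SEND seq=417 -> fresh
Step 5: SEND seq=7093 -> fresh
Step 6: SEND seq=435 -> fresh
Step 7: SEND seq=7136 -> fresh

Answer: none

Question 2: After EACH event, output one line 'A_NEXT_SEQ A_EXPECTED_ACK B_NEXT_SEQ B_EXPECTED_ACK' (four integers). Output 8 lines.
267 7000 7000 267
267 7093 7093 267
288 7093 7093 267
417 7093 7093 267
435 7093 7093 267
435 7136 7136 267
626 7136 7136 267
626 7155 7155 267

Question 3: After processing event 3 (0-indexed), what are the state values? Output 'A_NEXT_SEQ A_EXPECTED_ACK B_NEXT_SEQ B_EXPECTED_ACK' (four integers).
After event 0: A_seq=267 A_ack=7000 B_seq=7000 B_ack=267
After event 1: A_seq=267 A_ack=7093 B_seq=7093 B_ack=267
After event 2: A_seq=288 A_ack=7093 B_seq=7093 B_ack=267
After event 3: A_seq=417 A_ack=7093 B_seq=7093 B_ack=267

417 7093 7093 267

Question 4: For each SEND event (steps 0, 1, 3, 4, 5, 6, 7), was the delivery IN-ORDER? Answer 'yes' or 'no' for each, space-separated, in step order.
Answer: yes yes no no yes no yes

Derivation:
Step 0: SEND seq=100 -> in-order
Step 1: SEND seq=7000 -> in-order
Step 3: SEND seq=288 -> out-of-order
Step 4: SEND seq=417 -> out-of-order
Step 5: SEND seq=7093 -> in-order
Step 6: SEND seq=435 -> out-of-order
Step 7: SEND seq=7136 -> in-order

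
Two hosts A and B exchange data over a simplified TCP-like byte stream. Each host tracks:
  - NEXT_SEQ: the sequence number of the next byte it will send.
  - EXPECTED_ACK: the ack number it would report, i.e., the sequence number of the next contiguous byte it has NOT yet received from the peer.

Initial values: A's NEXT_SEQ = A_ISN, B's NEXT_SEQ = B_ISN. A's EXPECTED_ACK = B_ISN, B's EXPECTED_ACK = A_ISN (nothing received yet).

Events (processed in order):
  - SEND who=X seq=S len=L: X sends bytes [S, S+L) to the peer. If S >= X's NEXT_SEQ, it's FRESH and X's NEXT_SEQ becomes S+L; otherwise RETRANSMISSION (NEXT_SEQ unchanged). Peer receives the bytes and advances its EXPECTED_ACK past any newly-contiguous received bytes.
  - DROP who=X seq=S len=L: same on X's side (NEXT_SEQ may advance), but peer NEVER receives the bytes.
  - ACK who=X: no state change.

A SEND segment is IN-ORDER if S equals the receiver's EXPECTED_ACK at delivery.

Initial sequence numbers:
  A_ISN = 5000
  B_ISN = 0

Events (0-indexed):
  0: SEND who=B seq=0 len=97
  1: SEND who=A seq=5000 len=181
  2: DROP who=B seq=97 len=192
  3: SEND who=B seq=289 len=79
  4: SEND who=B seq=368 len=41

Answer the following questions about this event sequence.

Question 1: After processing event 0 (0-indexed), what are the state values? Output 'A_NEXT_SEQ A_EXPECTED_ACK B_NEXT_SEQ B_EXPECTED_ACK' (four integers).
After event 0: A_seq=5000 A_ack=97 B_seq=97 B_ack=5000

5000 97 97 5000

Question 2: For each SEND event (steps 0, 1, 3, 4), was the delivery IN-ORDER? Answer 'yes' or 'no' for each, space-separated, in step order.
Step 0: SEND seq=0 -> in-order
Step 1: SEND seq=5000 -> in-order
Step 3: SEND seq=289 -> out-of-order
Step 4: SEND seq=368 -> out-of-order

Answer: yes yes no no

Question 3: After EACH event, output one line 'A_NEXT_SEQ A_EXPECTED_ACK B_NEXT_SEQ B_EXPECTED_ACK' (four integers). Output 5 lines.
5000 97 97 5000
5181 97 97 5181
5181 97 289 5181
5181 97 368 5181
5181 97 409 5181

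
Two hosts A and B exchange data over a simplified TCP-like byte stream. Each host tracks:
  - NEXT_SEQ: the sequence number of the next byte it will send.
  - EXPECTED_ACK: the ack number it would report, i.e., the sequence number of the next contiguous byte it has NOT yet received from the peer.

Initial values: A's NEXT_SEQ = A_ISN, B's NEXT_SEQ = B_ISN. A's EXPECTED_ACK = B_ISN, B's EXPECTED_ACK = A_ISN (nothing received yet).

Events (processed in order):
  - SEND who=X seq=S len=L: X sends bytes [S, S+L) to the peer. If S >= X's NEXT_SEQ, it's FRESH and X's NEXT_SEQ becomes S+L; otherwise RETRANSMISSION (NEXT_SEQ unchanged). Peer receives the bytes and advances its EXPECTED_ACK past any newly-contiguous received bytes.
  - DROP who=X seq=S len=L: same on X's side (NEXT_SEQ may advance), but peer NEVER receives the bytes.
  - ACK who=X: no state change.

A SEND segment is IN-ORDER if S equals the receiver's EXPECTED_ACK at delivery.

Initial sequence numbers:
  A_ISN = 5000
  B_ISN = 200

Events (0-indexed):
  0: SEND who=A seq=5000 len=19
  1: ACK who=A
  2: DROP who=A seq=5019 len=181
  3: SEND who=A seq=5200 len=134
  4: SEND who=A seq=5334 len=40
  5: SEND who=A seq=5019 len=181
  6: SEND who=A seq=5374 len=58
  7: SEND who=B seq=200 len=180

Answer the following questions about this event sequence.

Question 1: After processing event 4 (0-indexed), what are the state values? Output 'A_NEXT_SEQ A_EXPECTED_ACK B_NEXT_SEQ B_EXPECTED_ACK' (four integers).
After event 0: A_seq=5019 A_ack=200 B_seq=200 B_ack=5019
After event 1: A_seq=5019 A_ack=200 B_seq=200 B_ack=5019
After event 2: A_seq=5200 A_ack=200 B_seq=200 B_ack=5019
After event 3: A_seq=5334 A_ack=200 B_seq=200 B_ack=5019
After event 4: A_seq=5374 A_ack=200 B_seq=200 B_ack=5019

5374 200 200 5019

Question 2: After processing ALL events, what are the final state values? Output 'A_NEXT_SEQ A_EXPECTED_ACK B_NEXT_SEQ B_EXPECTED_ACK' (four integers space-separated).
After event 0: A_seq=5019 A_ack=200 B_seq=200 B_ack=5019
After event 1: A_seq=5019 A_ack=200 B_seq=200 B_ack=5019
After event 2: A_seq=5200 A_ack=200 B_seq=200 B_ack=5019
After event 3: A_seq=5334 A_ack=200 B_seq=200 B_ack=5019
After event 4: A_seq=5374 A_ack=200 B_seq=200 B_ack=5019
After event 5: A_seq=5374 A_ack=200 B_seq=200 B_ack=5374
After event 6: A_seq=5432 A_ack=200 B_seq=200 B_ack=5432
After event 7: A_seq=5432 A_ack=380 B_seq=380 B_ack=5432

Answer: 5432 380 380 5432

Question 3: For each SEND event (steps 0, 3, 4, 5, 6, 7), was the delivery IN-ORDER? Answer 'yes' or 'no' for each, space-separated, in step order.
Step 0: SEND seq=5000 -> in-order
Step 3: SEND seq=5200 -> out-of-order
Step 4: SEND seq=5334 -> out-of-order
Step 5: SEND seq=5019 -> in-order
Step 6: SEND seq=5374 -> in-order
Step 7: SEND seq=200 -> in-order

Answer: yes no no yes yes yes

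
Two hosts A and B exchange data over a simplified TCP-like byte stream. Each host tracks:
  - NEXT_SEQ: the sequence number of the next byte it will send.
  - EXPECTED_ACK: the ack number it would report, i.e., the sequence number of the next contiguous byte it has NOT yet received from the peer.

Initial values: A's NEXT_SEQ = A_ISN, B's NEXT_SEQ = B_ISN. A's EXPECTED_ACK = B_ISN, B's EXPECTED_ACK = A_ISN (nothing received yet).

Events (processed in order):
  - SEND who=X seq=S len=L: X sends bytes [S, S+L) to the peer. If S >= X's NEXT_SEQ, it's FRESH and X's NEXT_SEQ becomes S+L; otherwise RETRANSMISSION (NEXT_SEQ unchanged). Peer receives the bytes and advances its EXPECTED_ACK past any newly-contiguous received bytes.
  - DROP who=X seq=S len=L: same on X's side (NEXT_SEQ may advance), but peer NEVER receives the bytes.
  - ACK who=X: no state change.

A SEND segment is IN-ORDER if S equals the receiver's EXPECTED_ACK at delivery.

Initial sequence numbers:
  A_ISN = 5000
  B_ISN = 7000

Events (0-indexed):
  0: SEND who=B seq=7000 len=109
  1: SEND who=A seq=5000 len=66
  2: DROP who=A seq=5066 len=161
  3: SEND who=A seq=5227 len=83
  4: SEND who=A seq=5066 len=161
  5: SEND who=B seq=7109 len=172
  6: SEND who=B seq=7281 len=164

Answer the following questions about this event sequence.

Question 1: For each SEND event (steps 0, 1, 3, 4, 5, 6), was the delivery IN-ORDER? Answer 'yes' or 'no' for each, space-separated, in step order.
Step 0: SEND seq=7000 -> in-order
Step 1: SEND seq=5000 -> in-order
Step 3: SEND seq=5227 -> out-of-order
Step 4: SEND seq=5066 -> in-order
Step 5: SEND seq=7109 -> in-order
Step 6: SEND seq=7281 -> in-order

Answer: yes yes no yes yes yes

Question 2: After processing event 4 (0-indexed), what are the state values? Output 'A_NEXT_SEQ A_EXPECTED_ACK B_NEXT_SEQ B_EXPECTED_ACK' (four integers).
After event 0: A_seq=5000 A_ack=7109 B_seq=7109 B_ack=5000
After event 1: A_seq=5066 A_ack=7109 B_seq=7109 B_ack=5066
After event 2: A_seq=5227 A_ack=7109 B_seq=7109 B_ack=5066
After event 3: A_seq=5310 A_ack=7109 B_seq=7109 B_ack=5066
After event 4: A_seq=5310 A_ack=7109 B_seq=7109 B_ack=5310

5310 7109 7109 5310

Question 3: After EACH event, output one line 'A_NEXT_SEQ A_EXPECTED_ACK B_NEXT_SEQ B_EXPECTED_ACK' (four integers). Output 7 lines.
5000 7109 7109 5000
5066 7109 7109 5066
5227 7109 7109 5066
5310 7109 7109 5066
5310 7109 7109 5310
5310 7281 7281 5310
5310 7445 7445 5310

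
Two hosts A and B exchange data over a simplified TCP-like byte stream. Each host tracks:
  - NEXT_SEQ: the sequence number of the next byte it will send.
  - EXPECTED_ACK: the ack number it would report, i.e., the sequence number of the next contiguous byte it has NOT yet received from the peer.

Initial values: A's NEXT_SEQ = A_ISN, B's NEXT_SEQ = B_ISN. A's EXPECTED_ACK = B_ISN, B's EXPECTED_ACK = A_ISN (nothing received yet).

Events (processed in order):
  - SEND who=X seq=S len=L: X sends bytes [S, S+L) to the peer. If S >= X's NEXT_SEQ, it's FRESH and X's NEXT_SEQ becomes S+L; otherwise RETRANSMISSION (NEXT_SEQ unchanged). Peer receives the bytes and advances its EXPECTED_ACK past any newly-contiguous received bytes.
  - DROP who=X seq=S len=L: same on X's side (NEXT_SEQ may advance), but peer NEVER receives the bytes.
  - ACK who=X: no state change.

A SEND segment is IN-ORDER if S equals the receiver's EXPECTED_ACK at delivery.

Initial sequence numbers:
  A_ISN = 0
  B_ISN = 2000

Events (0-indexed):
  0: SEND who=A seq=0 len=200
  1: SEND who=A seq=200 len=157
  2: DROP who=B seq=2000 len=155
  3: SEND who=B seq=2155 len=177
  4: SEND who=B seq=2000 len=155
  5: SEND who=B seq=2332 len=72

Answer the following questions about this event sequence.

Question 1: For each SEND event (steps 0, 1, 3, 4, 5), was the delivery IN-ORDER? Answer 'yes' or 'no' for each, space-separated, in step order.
Answer: yes yes no yes yes

Derivation:
Step 0: SEND seq=0 -> in-order
Step 1: SEND seq=200 -> in-order
Step 3: SEND seq=2155 -> out-of-order
Step 4: SEND seq=2000 -> in-order
Step 5: SEND seq=2332 -> in-order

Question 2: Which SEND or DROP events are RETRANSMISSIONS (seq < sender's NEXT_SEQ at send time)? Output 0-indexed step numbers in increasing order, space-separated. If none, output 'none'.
Step 0: SEND seq=0 -> fresh
Step 1: SEND seq=200 -> fresh
Step 2: DROP seq=2000 -> fresh
Step 3: SEND seq=2155 -> fresh
Step 4: SEND seq=2000 -> retransmit
Step 5: SEND seq=2332 -> fresh

Answer: 4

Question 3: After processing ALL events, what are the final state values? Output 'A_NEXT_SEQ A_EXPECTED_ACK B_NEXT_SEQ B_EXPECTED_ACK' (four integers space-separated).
Answer: 357 2404 2404 357

Derivation:
After event 0: A_seq=200 A_ack=2000 B_seq=2000 B_ack=200
After event 1: A_seq=357 A_ack=2000 B_seq=2000 B_ack=357
After event 2: A_seq=357 A_ack=2000 B_seq=2155 B_ack=357
After event 3: A_seq=357 A_ack=2000 B_seq=2332 B_ack=357
After event 4: A_seq=357 A_ack=2332 B_seq=2332 B_ack=357
After event 5: A_seq=357 A_ack=2404 B_seq=2404 B_ack=357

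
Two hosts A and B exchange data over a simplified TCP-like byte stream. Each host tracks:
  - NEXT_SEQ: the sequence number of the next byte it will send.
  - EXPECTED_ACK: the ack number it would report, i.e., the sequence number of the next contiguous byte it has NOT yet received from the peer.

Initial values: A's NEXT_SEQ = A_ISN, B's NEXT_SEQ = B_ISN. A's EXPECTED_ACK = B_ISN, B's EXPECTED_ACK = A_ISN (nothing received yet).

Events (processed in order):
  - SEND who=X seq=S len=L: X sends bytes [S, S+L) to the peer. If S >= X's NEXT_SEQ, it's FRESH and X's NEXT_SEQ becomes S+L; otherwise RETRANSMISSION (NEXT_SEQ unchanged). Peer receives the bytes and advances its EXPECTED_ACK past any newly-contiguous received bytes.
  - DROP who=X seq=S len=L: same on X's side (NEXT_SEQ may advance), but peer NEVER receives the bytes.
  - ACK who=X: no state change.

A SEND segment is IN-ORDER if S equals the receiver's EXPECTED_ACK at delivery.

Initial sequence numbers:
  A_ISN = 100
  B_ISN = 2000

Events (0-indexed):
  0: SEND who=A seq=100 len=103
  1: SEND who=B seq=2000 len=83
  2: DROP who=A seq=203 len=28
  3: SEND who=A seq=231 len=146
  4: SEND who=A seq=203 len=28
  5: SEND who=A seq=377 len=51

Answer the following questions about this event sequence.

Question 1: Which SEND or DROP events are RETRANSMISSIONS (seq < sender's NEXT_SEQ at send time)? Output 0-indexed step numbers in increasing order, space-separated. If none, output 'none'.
Answer: 4

Derivation:
Step 0: SEND seq=100 -> fresh
Step 1: SEND seq=2000 -> fresh
Step 2: DROP seq=203 -> fresh
Step 3: SEND seq=231 -> fresh
Step 4: SEND seq=203 -> retransmit
Step 5: SEND seq=377 -> fresh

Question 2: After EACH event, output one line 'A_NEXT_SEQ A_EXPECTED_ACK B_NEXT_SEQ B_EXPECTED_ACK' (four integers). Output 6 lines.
203 2000 2000 203
203 2083 2083 203
231 2083 2083 203
377 2083 2083 203
377 2083 2083 377
428 2083 2083 428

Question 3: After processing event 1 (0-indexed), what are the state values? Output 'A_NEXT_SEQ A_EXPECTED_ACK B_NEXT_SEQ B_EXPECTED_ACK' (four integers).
After event 0: A_seq=203 A_ack=2000 B_seq=2000 B_ack=203
After event 1: A_seq=203 A_ack=2083 B_seq=2083 B_ack=203

203 2083 2083 203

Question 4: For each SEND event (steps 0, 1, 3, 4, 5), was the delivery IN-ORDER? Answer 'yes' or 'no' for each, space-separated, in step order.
Step 0: SEND seq=100 -> in-order
Step 1: SEND seq=2000 -> in-order
Step 3: SEND seq=231 -> out-of-order
Step 4: SEND seq=203 -> in-order
Step 5: SEND seq=377 -> in-order

Answer: yes yes no yes yes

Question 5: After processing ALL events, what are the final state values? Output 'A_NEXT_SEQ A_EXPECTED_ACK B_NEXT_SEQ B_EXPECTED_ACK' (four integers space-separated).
After event 0: A_seq=203 A_ack=2000 B_seq=2000 B_ack=203
After event 1: A_seq=203 A_ack=2083 B_seq=2083 B_ack=203
After event 2: A_seq=231 A_ack=2083 B_seq=2083 B_ack=203
After event 3: A_seq=377 A_ack=2083 B_seq=2083 B_ack=203
After event 4: A_seq=377 A_ack=2083 B_seq=2083 B_ack=377
After event 5: A_seq=428 A_ack=2083 B_seq=2083 B_ack=428

Answer: 428 2083 2083 428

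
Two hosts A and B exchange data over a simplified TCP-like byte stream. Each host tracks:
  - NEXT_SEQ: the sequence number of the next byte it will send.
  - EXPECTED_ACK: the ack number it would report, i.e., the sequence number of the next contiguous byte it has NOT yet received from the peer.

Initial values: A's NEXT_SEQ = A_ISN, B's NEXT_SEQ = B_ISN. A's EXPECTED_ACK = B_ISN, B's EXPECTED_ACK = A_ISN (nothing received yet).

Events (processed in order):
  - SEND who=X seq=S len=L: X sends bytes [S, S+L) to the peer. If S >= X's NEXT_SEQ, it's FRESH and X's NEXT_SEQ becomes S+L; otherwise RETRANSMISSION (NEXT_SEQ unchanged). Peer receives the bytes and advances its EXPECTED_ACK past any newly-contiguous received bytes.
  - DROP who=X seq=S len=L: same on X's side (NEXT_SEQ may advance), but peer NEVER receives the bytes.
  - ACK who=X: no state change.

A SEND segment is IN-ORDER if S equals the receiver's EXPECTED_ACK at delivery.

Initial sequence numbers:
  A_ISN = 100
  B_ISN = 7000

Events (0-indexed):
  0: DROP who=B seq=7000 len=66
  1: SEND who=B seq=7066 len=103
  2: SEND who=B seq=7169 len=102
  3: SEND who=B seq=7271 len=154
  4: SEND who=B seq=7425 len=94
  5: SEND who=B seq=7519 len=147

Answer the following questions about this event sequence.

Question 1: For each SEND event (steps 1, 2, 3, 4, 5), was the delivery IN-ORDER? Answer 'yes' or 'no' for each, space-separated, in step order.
Step 1: SEND seq=7066 -> out-of-order
Step 2: SEND seq=7169 -> out-of-order
Step 3: SEND seq=7271 -> out-of-order
Step 4: SEND seq=7425 -> out-of-order
Step 5: SEND seq=7519 -> out-of-order

Answer: no no no no no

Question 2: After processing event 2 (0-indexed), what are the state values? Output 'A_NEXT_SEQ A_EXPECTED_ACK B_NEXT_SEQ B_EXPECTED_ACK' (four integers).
After event 0: A_seq=100 A_ack=7000 B_seq=7066 B_ack=100
After event 1: A_seq=100 A_ack=7000 B_seq=7169 B_ack=100
After event 2: A_seq=100 A_ack=7000 B_seq=7271 B_ack=100

100 7000 7271 100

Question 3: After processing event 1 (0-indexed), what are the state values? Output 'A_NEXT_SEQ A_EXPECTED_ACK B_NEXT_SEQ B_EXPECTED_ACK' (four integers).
After event 0: A_seq=100 A_ack=7000 B_seq=7066 B_ack=100
After event 1: A_seq=100 A_ack=7000 B_seq=7169 B_ack=100

100 7000 7169 100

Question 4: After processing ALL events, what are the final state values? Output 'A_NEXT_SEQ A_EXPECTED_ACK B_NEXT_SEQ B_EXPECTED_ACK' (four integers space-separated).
Answer: 100 7000 7666 100

Derivation:
After event 0: A_seq=100 A_ack=7000 B_seq=7066 B_ack=100
After event 1: A_seq=100 A_ack=7000 B_seq=7169 B_ack=100
After event 2: A_seq=100 A_ack=7000 B_seq=7271 B_ack=100
After event 3: A_seq=100 A_ack=7000 B_seq=7425 B_ack=100
After event 4: A_seq=100 A_ack=7000 B_seq=7519 B_ack=100
After event 5: A_seq=100 A_ack=7000 B_seq=7666 B_ack=100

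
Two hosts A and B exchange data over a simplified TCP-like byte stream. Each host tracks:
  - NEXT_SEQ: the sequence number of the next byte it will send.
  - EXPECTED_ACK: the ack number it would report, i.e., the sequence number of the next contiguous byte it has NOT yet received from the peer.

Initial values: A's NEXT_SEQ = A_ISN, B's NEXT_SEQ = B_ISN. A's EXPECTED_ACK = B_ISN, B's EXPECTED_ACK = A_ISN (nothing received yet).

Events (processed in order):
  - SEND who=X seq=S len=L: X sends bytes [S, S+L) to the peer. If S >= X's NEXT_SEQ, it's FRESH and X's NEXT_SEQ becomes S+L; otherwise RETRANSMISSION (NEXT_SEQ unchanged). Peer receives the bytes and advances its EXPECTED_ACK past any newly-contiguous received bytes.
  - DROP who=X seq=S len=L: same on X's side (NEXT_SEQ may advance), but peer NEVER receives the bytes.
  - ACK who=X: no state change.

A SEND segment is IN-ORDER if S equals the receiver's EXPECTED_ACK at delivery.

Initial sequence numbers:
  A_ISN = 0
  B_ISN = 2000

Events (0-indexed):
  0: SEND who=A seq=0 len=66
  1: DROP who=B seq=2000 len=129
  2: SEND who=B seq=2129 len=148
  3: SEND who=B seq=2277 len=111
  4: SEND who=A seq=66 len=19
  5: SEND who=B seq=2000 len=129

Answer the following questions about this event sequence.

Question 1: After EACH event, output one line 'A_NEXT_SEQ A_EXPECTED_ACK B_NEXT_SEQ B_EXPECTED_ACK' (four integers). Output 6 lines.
66 2000 2000 66
66 2000 2129 66
66 2000 2277 66
66 2000 2388 66
85 2000 2388 85
85 2388 2388 85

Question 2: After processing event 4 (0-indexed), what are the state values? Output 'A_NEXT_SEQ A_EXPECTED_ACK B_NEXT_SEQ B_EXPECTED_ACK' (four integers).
After event 0: A_seq=66 A_ack=2000 B_seq=2000 B_ack=66
After event 1: A_seq=66 A_ack=2000 B_seq=2129 B_ack=66
After event 2: A_seq=66 A_ack=2000 B_seq=2277 B_ack=66
After event 3: A_seq=66 A_ack=2000 B_seq=2388 B_ack=66
After event 4: A_seq=85 A_ack=2000 B_seq=2388 B_ack=85

85 2000 2388 85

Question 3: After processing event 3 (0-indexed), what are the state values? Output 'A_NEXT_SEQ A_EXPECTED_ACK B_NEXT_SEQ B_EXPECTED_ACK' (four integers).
After event 0: A_seq=66 A_ack=2000 B_seq=2000 B_ack=66
After event 1: A_seq=66 A_ack=2000 B_seq=2129 B_ack=66
After event 2: A_seq=66 A_ack=2000 B_seq=2277 B_ack=66
After event 3: A_seq=66 A_ack=2000 B_seq=2388 B_ack=66

66 2000 2388 66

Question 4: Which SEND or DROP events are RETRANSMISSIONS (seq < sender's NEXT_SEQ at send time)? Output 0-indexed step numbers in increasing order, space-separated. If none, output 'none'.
Step 0: SEND seq=0 -> fresh
Step 1: DROP seq=2000 -> fresh
Step 2: SEND seq=2129 -> fresh
Step 3: SEND seq=2277 -> fresh
Step 4: SEND seq=66 -> fresh
Step 5: SEND seq=2000 -> retransmit

Answer: 5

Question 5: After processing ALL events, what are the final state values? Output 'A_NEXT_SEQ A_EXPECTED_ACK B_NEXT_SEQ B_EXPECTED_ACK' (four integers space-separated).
After event 0: A_seq=66 A_ack=2000 B_seq=2000 B_ack=66
After event 1: A_seq=66 A_ack=2000 B_seq=2129 B_ack=66
After event 2: A_seq=66 A_ack=2000 B_seq=2277 B_ack=66
After event 3: A_seq=66 A_ack=2000 B_seq=2388 B_ack=66
After event 4: A_seq=85 A_ack=2000 B_seq=2388 B_ack=85
After event 5: A_seq=85 A_ack=2388 B_seq=2388 B_ack=85

Answer: 85 2388 2388 85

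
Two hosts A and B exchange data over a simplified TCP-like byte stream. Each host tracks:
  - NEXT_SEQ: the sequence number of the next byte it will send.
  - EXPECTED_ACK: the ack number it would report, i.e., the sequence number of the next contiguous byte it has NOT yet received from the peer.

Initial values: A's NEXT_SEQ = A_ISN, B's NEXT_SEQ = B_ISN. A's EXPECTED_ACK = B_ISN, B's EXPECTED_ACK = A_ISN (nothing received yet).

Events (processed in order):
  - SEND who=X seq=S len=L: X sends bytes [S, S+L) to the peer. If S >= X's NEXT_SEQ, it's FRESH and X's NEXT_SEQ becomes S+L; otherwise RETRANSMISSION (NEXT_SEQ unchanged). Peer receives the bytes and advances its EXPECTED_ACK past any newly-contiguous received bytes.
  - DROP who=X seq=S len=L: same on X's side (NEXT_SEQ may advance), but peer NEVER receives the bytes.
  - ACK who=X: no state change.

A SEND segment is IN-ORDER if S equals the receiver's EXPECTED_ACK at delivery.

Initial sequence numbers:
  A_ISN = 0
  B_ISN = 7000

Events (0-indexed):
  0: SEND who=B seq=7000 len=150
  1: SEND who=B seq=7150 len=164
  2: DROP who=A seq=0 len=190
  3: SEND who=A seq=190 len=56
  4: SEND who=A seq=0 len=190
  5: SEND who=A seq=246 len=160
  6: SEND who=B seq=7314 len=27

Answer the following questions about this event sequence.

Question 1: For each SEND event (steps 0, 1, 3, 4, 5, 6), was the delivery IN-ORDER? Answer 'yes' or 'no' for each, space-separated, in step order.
Step 0: SEND seq=7000 -> in-order
Step 1: SEND seq=7150 -> in-order
Step 3: SEND seq=190 -> out-of-order
Step 4: SEND seq=0 -> in-order
Step 5: SEND seq=246 -> in-order
Step 6: SEND seq=7314 -> in-order

Answer: yes yes no yes yes yes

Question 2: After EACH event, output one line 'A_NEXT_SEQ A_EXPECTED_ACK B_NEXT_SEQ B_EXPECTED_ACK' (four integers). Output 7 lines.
0 7150 7150 0
0 7314 7314 0
190 7314 7314 0
246 7314 7314 0
246 7314 7314 246
406 7314 7314 406
406 7341 7341 406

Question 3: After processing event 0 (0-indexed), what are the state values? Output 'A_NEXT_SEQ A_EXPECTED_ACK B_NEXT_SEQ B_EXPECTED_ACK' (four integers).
After event 0: A_seq=0 A_ack=7150 B_seq=7150 B_ack=0

0 7150 7150 0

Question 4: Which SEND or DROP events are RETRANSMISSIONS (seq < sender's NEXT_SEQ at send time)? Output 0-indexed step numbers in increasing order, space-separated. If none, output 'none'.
Answer: 4

Derivation:
Step 0: SEND seq=7000 -> fresh
Step 1: SEND seq=7150 -> fresh
Step 2: DROP seq=0 -> fresh
Step 3: SEND seq=190 -> fresh
Step 4: SEND seq=0 -> retransmit
Step 5: SEND seq=246 -> fresh
Step 6: SEND seq=7314 -> fresh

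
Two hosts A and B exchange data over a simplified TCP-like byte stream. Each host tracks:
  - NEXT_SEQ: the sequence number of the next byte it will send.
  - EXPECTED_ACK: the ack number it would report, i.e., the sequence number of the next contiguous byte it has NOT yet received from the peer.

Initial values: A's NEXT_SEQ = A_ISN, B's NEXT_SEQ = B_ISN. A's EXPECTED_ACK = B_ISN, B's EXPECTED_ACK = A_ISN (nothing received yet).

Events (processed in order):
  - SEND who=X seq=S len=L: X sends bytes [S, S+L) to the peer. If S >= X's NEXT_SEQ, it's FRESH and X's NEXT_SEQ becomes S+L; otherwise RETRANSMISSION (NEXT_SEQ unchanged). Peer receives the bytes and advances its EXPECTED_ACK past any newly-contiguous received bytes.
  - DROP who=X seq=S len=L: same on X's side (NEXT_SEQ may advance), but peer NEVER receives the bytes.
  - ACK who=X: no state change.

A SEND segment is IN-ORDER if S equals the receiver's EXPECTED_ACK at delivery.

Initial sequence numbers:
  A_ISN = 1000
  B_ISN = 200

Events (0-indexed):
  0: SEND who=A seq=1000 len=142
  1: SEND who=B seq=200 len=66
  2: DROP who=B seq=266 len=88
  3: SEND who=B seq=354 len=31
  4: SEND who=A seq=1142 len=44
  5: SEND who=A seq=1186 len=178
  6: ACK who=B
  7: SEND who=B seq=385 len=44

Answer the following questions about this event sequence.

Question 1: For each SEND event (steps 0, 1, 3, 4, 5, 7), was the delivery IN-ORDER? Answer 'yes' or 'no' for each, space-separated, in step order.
Step 0: SEND seq=1000 -> in-order
Step 1: SEND seq=200 -> in-order
Step 3: SEND seq=354 -> out-of-order
Step 4: SEND seq=1142 -> in-order
Step 5: SEND seq=1186 -> in-order
Step 7: SEND seq=385 -> out-of-order

Answer: yes yes no yes yes no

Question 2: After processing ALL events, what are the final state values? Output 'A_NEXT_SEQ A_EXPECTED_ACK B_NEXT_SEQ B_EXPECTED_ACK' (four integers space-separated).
Answer: 1364 266 429 1364

Derivation:
After event 0: A_seq=1142 A_ack=200 B_seq=200 B_ack=1142
After event 1: A_seq=1142 A_ack=266 B_seq=266 B_ack=1142
After event 2: A_seq=1142 A_ack=266 B_seq=354 B_ack=1142
After event 3: A_seq=1142 A_ack=266 B_seq=385 B_ack=1142
After event 4: A_seq=1186 A_ack=266 B_seq=385 B_ack=1186
After event 5: A_seq=1364 A_ack=266 B_seq=385 B_ack=1364
After event 6: A_seq=1364 A_ack=266 B_seq=385 B_ack=1364
After event 7: A_seq=1364 A_ack=266 B_seq=429 B_ack=1364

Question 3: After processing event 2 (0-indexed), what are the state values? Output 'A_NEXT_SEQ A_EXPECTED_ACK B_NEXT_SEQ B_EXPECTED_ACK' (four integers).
After event 0: A_seq=1142 A_ack=200 B_seq=200 B_ack=1142
After event 1: A_seq=1142 A_ack=266 B_seq=266 B_ack=1142
After event 2: A_seq=1142 A_ack=266 B_seq=354 B_ack=1142

1142 266 354 1142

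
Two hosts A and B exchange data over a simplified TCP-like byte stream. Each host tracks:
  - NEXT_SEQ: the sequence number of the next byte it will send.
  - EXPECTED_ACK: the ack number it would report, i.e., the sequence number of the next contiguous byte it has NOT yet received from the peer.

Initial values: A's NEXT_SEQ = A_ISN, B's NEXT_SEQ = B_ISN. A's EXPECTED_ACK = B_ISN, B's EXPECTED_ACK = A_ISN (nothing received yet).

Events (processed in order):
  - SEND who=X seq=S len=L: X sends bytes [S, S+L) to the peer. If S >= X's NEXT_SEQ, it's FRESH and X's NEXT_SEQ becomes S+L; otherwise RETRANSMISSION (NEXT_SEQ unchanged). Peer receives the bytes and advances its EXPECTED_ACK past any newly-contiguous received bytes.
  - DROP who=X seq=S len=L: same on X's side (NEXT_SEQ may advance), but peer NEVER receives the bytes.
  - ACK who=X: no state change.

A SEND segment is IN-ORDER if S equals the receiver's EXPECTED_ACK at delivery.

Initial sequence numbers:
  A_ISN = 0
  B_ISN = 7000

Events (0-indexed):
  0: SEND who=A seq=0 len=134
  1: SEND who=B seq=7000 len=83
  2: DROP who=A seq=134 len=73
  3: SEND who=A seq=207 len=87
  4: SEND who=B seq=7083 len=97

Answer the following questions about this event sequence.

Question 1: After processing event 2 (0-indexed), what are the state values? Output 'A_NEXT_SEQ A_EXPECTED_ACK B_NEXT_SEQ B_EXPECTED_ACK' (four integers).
After event 0: A_seq=134 A_ack=7000 B_seq=7000 B_ack=134
After event 1: A_seq=134 A_ack=7083 B_seq=7083 B_ack=134
After event 2: A_seq=207 A_ack=7083 B_seq=7083 B_ack=134

207 7083 7083 134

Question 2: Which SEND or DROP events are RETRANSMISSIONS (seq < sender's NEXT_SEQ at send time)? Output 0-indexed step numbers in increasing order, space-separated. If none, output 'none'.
Step 0: SEND seq=0 -> fresh
Step 1: SEND seq=7000 -> fresh
Step 2: DROP seq=134 -> fresh
Step 3: SEND seq=207 -> fresh
Step 4: SEND seq=7083 -> fresh

Answer: none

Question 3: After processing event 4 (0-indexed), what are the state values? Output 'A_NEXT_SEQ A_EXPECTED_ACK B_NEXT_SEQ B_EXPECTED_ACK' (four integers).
After event 0: A_seq=134 A_ack=7000 B_seq=7000 B_ack=134
After event 1: A_seq=134 A_ack=7083 B_seq=7083 B_ack=134
After event 2: A_seq=207 A_ack=7083 B_seq=7083 B_ack=134
After event 3: A_seq=294 A_ack=7083 B_seq=7083 B_ack=134
After event 4: A_seq=294 A_ack=7180 B_seq=7180 B_ack=134

294 7180 7180 134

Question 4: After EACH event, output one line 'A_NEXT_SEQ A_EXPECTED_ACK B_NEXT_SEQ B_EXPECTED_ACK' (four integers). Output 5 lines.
134 7000 7000 134
134 7083 7083 134
207 7083 7083 134
294 7083 7083 134
294 7180 7180 134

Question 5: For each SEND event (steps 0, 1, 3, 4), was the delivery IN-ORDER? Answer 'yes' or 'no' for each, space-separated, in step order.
Step 0: SEND seq=0 -> in-order
Step 1: SEND seq=7000 -> in-order
Step 3: SEND seq=207 -> out-of-order
Step 4: SEND seq=7083 -> in-order

Answer: yes yes no yes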